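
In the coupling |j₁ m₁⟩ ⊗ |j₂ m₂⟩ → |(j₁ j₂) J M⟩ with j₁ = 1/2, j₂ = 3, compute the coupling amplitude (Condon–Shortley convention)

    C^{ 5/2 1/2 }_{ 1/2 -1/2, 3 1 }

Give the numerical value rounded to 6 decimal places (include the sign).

-0.755929

triangle: 1!*0!*5!/7! = 120/5040
(j±m)!: 0!*1!*4!*2!*3!*2! = 576
prefactor² = (2J+1)*Δ*N² = 576/7
  k=1: −1/(1!*0!*0!*3!*0!*2!) = -1/12
Σ = -1/12  ⇒  CG² = 576/7*(-1/12)² = 4/7
CG = −√(4/7) = -0.755929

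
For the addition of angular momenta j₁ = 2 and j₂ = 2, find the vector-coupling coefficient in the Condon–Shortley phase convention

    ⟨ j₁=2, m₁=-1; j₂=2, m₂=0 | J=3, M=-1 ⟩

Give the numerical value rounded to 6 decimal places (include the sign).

triangle: 1!·3!·3!/8! = 36/40320
(j±m)!: 1!·3!·2!·2!·2!·4! = 1152
prefactor² = (2J+1)·Δ·N² = 36/5
  k=0: +1/(0!·1!·3!·2!·0!·1!) = 1/12
  k=1: −1/(1!·0!·2!·1!·1!·2!) = -1/4
Σ = -1/6  ⇒  CG² = 36/5·(-1/6)² = 1/5
CG = −√(1/5) = -0.447214

-0.447214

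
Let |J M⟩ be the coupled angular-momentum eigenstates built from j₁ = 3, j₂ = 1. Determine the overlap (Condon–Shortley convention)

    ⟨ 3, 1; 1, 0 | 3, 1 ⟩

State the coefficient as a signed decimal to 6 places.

+√(1/12) ≈ +0.288675

triangle: 1!*5!*1!/8! = 120/40320
(j±m)!: 4!*2!*1!*1!*4!*2! = 2304
prefactor² = (2J+1)*Δ*N² = 48
  k=0: +1/(0!*1!*2!*1!*3!*0!) = 1/12
  k=1: −1/(1!*0!*1!*0!*4!*1!) = -1/24
Σ = 1/24  ⇒  CG² = 48*1/24² = 1/12
CG = +√(1/12) = +0.288675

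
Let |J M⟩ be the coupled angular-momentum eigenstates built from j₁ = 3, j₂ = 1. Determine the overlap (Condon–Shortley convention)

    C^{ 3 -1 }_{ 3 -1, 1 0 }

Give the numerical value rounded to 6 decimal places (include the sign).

-0.288675

triangle: 1!×5!×1!/8! = 120/40320
(j±m)!: 2!×4!×1!×1!×2!×4! = 2304
prefactor² = (2J+1)×Δ×N² = 48
  k=0: +1/(0!×1!×4!×1!×1!×0!) = 1/24
  k=1: −1/(1!×0!×3!×0!×2!×1!) = -1/12
Σ = -1/24  ⇒  CG² = 48×(-1/24)² = 1/12
CG = −√(1/12) = -0.288675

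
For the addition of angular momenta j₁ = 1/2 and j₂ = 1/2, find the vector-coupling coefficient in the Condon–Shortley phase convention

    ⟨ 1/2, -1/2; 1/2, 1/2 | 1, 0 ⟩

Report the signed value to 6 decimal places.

√[3·0!1!1!/3! · 0!1!1!0!1!1!] = √(1/2)
  +(−1)^0/∏(0,0,1,1,0,0)! = 1  (running 1)
⟨..|..⟩ = √(1/2)·(1) = +0.707107

+√(1/2) = +0.707107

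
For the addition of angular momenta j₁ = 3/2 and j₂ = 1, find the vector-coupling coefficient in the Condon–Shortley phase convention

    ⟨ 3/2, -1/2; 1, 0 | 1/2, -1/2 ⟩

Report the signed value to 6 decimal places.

-0.577350

√[2·2!1!0!/4! · 1!2!1!1!0!1!] = √(1/3)
  +(−1)^1/∏(1,1,1,0,0,0)! = -1  (running -1)
⟨..|..⟩ = √(1/3)·(-1) = -0.577350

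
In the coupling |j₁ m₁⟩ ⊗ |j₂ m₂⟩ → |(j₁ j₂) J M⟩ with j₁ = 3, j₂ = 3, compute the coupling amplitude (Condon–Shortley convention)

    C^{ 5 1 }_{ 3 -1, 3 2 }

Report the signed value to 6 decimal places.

√[11·1!5!5!/12! · 2!4!5!1!6!4!] = √(230400/7)
  +(−1)^0/∏(0,1,4,5,1,0)! = 1/2880  (running 1/2880)
  +(−1)^1/∏(1,0,3,4,2,1)! = -1/288  (running -1/320)
⟨..|..⟩ = √(230400/7)·(-1/320) = -0.566947

-0.566947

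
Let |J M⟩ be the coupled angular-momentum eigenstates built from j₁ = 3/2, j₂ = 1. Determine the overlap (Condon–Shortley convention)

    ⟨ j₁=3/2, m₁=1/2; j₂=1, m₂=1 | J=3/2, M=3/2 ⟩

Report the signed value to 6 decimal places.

-0.632456  (= −√(2/5))

triangle: 1!*2!*1!/5! = 2/120
(j±m)!: 2!*1!*2!*0!*3!*0! = 24
prefactor² = (2J+1)*Δ*N² = 8/5
  k=1: −1/(1!*0!*0!*1!*2!*0!) = -1/2
Σ = -1/2  ⇒  CG² = 8/5*(-1/2)² = 2/5
CG = −√(2/5) = -0.632456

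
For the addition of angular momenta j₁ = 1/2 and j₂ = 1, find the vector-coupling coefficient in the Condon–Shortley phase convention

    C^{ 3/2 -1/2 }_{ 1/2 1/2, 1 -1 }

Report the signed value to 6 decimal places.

triangle: 0!*1!*2!/4! = 2/24
(j±m)!: 1!*0!*0!*2!*1!*2! = 4
prefactor² = (2J+1)*Δ*N² = 4/3
  k=0: +1/(0!*0!*0!*0!*1!*2!) = 1/2
Σ = 1/2  ⇒  CG² = 4/3*1/2² = 1/3
CG = +√(1/3) = +0.577350

+0.577350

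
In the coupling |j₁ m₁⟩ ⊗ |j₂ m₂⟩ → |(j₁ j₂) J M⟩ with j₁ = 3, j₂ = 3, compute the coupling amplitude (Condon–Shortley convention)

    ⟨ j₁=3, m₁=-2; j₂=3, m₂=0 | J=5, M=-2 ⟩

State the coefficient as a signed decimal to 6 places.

−√(1/3) ≈ -0.577350

j₁+j₂−J=1  J+j₁−j₂=5  J−j₁+j₂=5  j₁+j₂+J+1=12
(j₁±m₁, j₂±m₂, J±M) = (1,5,3,3,3,7)
P² = 43200
sum k=0..1:
  [0] +1/1440 = 1/1440
  [1] −1/288 = -1/288
S = -1/360
C² = P²·S² = 1/3 ; C = -0.577350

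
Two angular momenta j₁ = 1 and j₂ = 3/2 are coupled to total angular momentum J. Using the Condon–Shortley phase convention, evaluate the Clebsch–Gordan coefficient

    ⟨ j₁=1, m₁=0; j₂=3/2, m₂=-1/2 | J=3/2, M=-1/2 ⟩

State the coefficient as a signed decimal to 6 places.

j₁+j₂−J=1  J+j₁−j₂=1  J−j₁+j₂=2  j₁+j₂+J+1=5
(j₁±m₁, j₂±m₂, J±M) = (1,1,1,2,1,2)
P² = 4/15
sum k=0..1:
  [0] +1/1 = 1
  [1] −1/2 = -1/2
S = 1/2
C² = P²·S² = 1/15 ; C = +0.258199

+0.258199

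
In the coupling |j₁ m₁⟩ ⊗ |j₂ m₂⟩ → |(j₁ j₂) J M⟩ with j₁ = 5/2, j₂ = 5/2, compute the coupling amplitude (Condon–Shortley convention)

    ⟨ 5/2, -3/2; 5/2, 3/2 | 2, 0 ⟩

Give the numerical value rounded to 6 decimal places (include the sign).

triangle: 3!·2!·2!/8! = 24/40320
(j±m)!: 1!·4!·4!·1!·2!·2! = 2304
prefactor² = (2J+1)·Δ·N² = 48/7
  k=2: +1/(2!·1!·2!·2!·0!·0!) = 1/8
  k=3: −1/(3!·0!·1!·1!·1!·1!) = -1/6
Σ = -1/24  ⇒  CG² = 48/7·(-1/24)² = 1/84
CG = −√(1/84) = -0.109109

-0.109109  (= −√(1/84))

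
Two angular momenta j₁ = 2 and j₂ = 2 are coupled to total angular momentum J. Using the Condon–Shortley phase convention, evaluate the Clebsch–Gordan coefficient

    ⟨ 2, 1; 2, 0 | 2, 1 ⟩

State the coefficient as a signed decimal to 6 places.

j₁+j₂−J=2  J+j₁−j₂=2  J−j₁+j₂=2  j₁+j₂+J+1=7
(j₁±m₁, j₂±m₂, J±M) = (3,1,2,2,3,1)
P² = 8/7
sum k=0..1:
  [0] +1/4 = 1/4
  [1] −1/2 = -1/2
S = -1/4
C² = P²·S² = 1/14 ; C = -0.267261

-0.267261  (= −√(1/14))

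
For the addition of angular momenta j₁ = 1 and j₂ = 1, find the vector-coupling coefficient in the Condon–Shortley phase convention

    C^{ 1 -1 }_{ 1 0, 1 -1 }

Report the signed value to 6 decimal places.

triangle: 1!*1!*1!/4! = 1/24
(j±m)!: 1!*1!*0!*2!*0!*2! = 4
prefactor² = (2J+1)*Δ*N² = 1/2
  k=0: +1/(0!*1!*1!*0!*0!*1!) = 1
Σ = 1  ⇒  CG² = 1/2*1² = 1/2
CG = +√(1/2) = +0.707107

+0.707107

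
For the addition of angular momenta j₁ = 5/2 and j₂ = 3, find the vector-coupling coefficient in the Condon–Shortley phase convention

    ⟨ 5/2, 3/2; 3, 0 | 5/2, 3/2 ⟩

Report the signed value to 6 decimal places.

−√(7/30) ≈ -0.483046

j₁+j₂−J=3  J+j₁−j₂=2  J−j₁+j₂=3  j₁+j₂+J+1=9
(j₁±m₁, j₂±m₂, J±M) = (4,1,3,3,4,1)
P² = 864/35
sum k=0..1:
  [0] +1/36 = 1/36
  [1] −1/8 = -1/8
S = -7/72
C² = P²·S² = 7/30 ; C = -0.483046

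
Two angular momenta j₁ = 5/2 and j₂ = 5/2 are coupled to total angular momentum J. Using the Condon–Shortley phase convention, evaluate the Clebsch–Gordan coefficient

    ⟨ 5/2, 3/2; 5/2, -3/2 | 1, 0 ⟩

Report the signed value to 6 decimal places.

triangle: 4!*1!*1!/7! = 24/5040
(j±m)!: 4!*1!*1!*4!*1!*1! = 576
prefactor² = (2J+1)*Δ*N² = 288/35
  k=0: +1/(0!*4!*1!*1!*0!*0!) = 1/24
  k=1: −1/(1!*3!*0!*0!*1!*1!) = -1/6
Σ = -1/8  ⇒  CG² = 288/35*(-1/8)² = 9/70
CG = −√(9/70) = -0.358569

−√(9/70) = -0.358569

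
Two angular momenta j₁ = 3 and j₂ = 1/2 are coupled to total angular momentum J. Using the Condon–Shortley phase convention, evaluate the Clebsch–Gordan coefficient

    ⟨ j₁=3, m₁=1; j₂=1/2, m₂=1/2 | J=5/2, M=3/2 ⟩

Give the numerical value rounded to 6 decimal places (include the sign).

j₁+j₂−J=1  J+j₁−j₂=5  J−j₁+j₂=0  j₁+j₂+J+1=7
(j₁±m₁, j₂±m₂, J±M) = (4,2,1,0,4,1)
P² = 1152/7
sum k=1..1:
  [1] −1/24 = -1/24
S = -1/24
C² = P²·S² = 2/7 ; C = -0.534522

-0.534522  (= −√(2/7))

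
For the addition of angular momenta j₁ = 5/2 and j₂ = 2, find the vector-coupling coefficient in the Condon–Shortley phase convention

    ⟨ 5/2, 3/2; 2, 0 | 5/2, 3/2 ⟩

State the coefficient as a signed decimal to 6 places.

−√(1/70) ≈ -0.119523

√[6·2!3!2!/8! · 4!1!2!2!4!1!] = √(288/35)
  +(−1)^0/∏(0,2,1,2,2,0)! = 1/8  (running 1/8)
  +(−1)^1/∏(1,1,0,1,3,1)! = -1/6  (running -1/24)
⟨..|..⟩ = √(288/35)·(-1/24) = -0.119523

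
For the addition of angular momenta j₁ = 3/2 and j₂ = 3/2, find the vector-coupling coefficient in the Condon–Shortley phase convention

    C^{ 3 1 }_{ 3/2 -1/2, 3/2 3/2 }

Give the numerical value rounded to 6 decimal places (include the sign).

j₁+j₂−J=0  J+j₁−j₂=3  J−j₁+j₂=3  j₁+j₂+J+1=7
(j₁±m₁, j₂±m₂, J±M) = (1,2,3,0,4,2)
P² = 144/5
sum k=0..0:
  [0] +1/12 = 1/12
S = 1/12
C² = P²·S² = 1/5 ; C = +0.447214

+√(1/5) ≈ +0.447214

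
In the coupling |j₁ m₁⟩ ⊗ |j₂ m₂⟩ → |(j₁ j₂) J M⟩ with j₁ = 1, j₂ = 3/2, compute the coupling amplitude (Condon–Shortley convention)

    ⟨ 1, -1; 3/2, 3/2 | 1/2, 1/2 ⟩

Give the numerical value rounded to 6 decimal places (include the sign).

triangle: 2!*0!*1!/4! = 2/24
(j±m)!: 0!*2!*3!*0!*1!*0! = 12
prefactor² = (2J+1)*Δ*N² = 2
  k=2: +1/(2!*0!*0!*1!*0!*0!) = 1/2
Σ = 1/2  ⇒  CG² = 2*1/2² = 1/2
CG = +√(1/2) = +0.707107

+√(1/2) = +0.707107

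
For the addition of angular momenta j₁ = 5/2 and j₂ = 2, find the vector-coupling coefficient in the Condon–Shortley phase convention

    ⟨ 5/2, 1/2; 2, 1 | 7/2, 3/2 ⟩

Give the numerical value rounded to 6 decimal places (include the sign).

triangle: 1!*4!*3!/9! = 144/362880
(j±m)!: 3!*2!*3!*1!*5!*2! = 17280
prefactor² = (2J+1)*Δ*N² = 384/7
  k=0: +1/(0!*1!*2!*3!*2!*0!) = 1/24
  k=1: −1/(1!*0!*1!*2!*3!*1!) = -1/12
Σ = -1/24  ⇒  CG² = 384/7*(-1/24)² = 2/21
CG = −√(2/21) = -0.308607

-0.308607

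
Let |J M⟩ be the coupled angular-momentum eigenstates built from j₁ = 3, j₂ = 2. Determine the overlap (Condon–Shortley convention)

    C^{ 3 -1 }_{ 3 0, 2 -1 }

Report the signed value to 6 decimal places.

-0.182574

triangle: 2!×4!×2!/9! = 96/362880
(j±m)!: 3!×3!×1!×3!×2!×4! = 10368
prefactor² = (2J+1)×Δ×N² = 96/5
  k=0: +1/(0!×2!×3!×1!×1!×1!) = 1/12
  k=1: −1/(1!×1!×2!×0!×2!×2!) = -1/8
Σ = -1/24  ⇒  CG² = 96/5×(-1/24)² = 1/30
CG = −√(1/30) = -0.182574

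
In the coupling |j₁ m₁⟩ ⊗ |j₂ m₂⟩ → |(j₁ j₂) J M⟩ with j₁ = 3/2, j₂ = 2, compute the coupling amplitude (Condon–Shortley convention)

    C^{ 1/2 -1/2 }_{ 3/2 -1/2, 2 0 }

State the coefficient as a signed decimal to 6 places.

+√(1/5) = +0.447214

j₁+j₂−J=3  J+j₁−j₂=0  J−j₁+j₂=1  j₁+j₂+J+1=5
(j₁±m₁, j₂±m₂, J±M) = (1,2,2,2,0,1)
P² = 4/5
sum k=2..2:
  [2] +1/2 = 1/2
S = 1/2
C² = P²·S² = 1/5 ; C = +0.447214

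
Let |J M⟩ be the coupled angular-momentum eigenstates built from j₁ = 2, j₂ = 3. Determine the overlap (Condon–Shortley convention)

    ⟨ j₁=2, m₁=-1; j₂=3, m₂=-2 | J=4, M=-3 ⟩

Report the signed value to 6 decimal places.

+√(1/20) ≈ +0.223607

√[9·1!3!5!/10! · 1!3!1!5!1!7!] = √(6480)
  +(−1)^0/∏(0,1,3,1,0,4)! = 1/144  (running 1/144)
  +(−1)^1/∏(1,0,2,0,1,5)! = -1/240  (running 1/360)
⟨..|..⟩ = √(6480)·(1/360) = +0.223607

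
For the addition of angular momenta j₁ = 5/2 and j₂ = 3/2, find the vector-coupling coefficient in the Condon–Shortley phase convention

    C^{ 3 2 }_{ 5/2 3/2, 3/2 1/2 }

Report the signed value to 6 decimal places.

√[7·1!4!2!/8! · 4!1!2!1!5!1!] = √(48)
  +(−1)^0/∏(0,1,1,2,3,0)! = 1/12  (running 1/12)
  +(−1)^1/∏(1,0,0,1,4,1)! = -1/24  (running 1/24)
⟨..|..⟩ = √(48)·(1/24) = +0.288675

+0.288675  (= +√(1/12))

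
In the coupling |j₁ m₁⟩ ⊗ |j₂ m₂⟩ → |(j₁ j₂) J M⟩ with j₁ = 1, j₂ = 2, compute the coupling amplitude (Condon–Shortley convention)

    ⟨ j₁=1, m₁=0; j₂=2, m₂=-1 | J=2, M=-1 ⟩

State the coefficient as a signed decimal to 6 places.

j₁+j₂−J=1  J+j₁−j₂=1  J−j₁+j₂=3  j₁+j₂+J+1=6
(j₁±m₁, j₂±m₂, J±M) = (1,1,1,3,1,3)
P² = 3/2
sum k=0..1:
  [0] +1/2 = 1/2
  [1] −1/6 = -1/6
S = 1/3
C² = P²·S² = 1/6 ; C = +0.408248

+√(1/6) = +0.408248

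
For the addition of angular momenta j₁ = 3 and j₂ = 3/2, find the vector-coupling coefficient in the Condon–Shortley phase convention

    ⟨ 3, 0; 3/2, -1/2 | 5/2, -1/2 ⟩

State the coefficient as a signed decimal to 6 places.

√[6·2!4!1!/8! · 3!3!1!2!2!3!] = √(216/35)
  +(−1)^0/∏(0,2,3,1,1,0)! = 1/12  (running 1/12)
  +(−1)^1/∏(1,1,2,0,2,1)! = -1/4  (running -1/6)
⟨..|..⟩ = √(216/35)·(-1/6) = -0.414039

−√(6/35) = -0.414039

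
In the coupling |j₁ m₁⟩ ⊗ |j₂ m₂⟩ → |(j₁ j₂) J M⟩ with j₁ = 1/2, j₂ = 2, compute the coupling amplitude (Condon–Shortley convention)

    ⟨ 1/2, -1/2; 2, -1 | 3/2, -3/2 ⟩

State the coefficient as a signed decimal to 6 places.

-0.447214

√[4·1!0!3!/5! · 0!1!1!3!0!3!] = √(36/5)
  +(−1)^1/∏(1,0,0,0,0,3)! = -1/6  (running -1/6)
⟨..|..⟩ = √(36/5)·(-1/6) = -0.447214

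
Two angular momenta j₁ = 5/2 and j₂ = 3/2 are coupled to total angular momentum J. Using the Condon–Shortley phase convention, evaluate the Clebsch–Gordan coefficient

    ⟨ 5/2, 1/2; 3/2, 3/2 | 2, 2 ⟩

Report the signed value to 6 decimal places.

+√(1/7) ≈ +0.377964

√[5·2!3!1!/7! · 3!2!3!0!4!0!] = √(144/7)
  +(−1)^2/∏(2,0,0,1,3,0)! = 1/12  (running 1/12)
⟨..|..⟩ = √(144/7)·(1/12) = +0.377964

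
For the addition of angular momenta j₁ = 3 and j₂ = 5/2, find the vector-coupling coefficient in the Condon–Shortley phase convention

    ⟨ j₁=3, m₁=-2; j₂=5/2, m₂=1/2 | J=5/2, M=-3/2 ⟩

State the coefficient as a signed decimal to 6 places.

+√(1/14) ≈ +0.267261

j₁+j₂−J=3  J+j₁−j₂=3  J−j₁+j₂=2  j₁+j₂+J+1=9
(j₁±m₁, j₂±m₂, J±M) = (1,5,3,2,1,4)
P² = 288/7
sum k=2..3:
  [2] +1/12 = 1/12
  [3] −1/24 = -1/24
S = 1/24
C² = P²·S² = 1/14 ; C = +0.267261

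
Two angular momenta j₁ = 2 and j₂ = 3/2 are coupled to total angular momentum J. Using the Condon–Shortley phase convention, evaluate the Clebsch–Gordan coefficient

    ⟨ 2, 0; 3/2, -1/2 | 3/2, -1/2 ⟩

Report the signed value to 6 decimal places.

−√(1/5) = -0.447214

triangle: 2!*2!*1!/6! = 4/720
(j±m)!: 2!*2!*1!*2!*1!*2! = 16
prefactor² = (2J+1)*Δ*N² = 16/45
  k=0: +1/(0!*2!*2!*1!*0!*0!) = 1/4
  k=1: −1/(1!*1!*1!*0!*1!*1!) = -1
Σ = -3/4  ⇒  CG² = 16/45*(-3/4)² = 1/5
CG = −√(1/5) = -0.447214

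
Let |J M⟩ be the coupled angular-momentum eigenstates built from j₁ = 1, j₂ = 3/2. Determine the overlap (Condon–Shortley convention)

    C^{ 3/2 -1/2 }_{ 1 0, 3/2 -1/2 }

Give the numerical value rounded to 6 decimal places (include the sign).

triangle: 1!*1!*2!/5! = 2/120
(j±m)!: 1!*1!*1!*2!*1!*2! = 4
prefactor² = (2J+1)*Δ*N² = 4/15
  k=0: +1/(0!*1!*1!*1!*0!*1!) = 1
  k=1: −1/(1!*0!*0!*0!*1!*2!) = -1/2
Σ = 1/2  ⇒  CG² = 4/15*1/2² = 1/15
CG = +√(1/15) = +0.258199

+0.258199  (= +√(1/15))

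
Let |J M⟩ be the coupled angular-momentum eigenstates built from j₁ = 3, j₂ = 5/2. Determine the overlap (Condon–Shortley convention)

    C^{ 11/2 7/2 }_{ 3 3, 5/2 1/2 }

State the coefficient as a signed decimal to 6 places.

+√(2/11) ≈ +0.426401

√[12·0!6!5!/12! · 6!0!3!2!9!2!] = √(149299200/11)
  +(−1)^0/∏(0,0,0,3,6,2)! = 1/8640  (running 1/8640)
⟨..|..⟩ = √(149299200/11)·(1/8640) = +0.426401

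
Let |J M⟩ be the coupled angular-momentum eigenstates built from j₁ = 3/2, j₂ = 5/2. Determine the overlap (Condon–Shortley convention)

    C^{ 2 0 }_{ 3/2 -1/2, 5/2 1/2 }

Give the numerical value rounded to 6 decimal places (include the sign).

−√(1/14) = -0.267261

triangle: 2!*1!*3!/7! = 12/5040
(j±m)!: 1!*2!*3!*2!*2!*2! = 96
prefactor² = (2J+1)*Δ*N² = 8/7
  k=1: −1/(1!*1!*1!*2!*0!*1!) = -1/2
  k=2: +1/(2!*0!*0!*1!*1!*2!) = 1/4
Σ = -1/4  ⇒  CG² = 8/7*(-1/4)² = 1/14
CG = −√(1/14) = -0.267261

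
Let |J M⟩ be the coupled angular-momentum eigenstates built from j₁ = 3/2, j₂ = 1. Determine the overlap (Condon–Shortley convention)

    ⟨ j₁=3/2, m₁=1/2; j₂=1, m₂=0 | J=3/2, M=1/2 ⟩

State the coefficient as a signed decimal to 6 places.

+√(1/15) ≈ +0.258199

√[4·1!2!1!/5! · 2!1!1!1!2!1!] = √(4/15)
  +(−1)^0/∏(0,1,1,1,1,0)! = 1  (running 1)
  +(−1)^1/∏(1,0,0,0,2,1)! = -1/2  (running 1/2)
⟨..|..⟩ = √(4/15)·(1/2) = +0.258199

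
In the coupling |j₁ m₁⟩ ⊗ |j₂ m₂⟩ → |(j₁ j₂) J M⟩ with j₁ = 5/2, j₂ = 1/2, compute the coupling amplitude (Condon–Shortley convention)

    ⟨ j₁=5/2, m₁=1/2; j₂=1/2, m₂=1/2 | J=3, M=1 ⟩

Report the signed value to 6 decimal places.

j₁+j₂−J=0  J+j₁−j₂=5  J−j₁+j₂=1  j₁+j₂+J+1=7
(j₁±m₁, j₂±m₂, J±M) = (3,2,1,0,4,2)
P² = 96
sum k=0..0:
  [0] +1/12 = 1/12
S = 1/12
C² = P²·S² = 2/3 ; C = +0.816497

+√(2/3) = +0.816497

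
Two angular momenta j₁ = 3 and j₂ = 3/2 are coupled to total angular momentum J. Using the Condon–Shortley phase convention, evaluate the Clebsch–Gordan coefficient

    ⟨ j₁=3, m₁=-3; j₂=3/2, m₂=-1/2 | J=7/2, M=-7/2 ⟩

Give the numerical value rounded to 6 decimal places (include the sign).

−√(2/3) ≈ -0.816497

√[8·1!5!2!/9! · 0!6!1!2!0!7!] = √(38400)
  +(−1)^1/∏(1,0,5,0,0,2)! = -1/240  (running -1/240)
⟨..|..⟩ = √(38400)·(-1/240) = -0.816497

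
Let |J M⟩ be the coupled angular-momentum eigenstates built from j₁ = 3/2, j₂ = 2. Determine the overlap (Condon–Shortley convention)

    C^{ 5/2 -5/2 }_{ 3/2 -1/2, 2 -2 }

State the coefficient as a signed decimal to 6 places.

√[6·1!2!3!/7! · 1!2!0!4!0!5!] = √(576/7)
  +(−1)^0/∏(0,1,2,0,0,3)! = 1/12  (running 1/12)
⟨..|..⟩ = √(576/7)·(1/12) = +0.755929

+0.755929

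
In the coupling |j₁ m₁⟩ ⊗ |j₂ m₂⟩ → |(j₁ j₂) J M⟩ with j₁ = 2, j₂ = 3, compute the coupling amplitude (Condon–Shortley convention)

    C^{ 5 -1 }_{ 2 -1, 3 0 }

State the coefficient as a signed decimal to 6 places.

+0.617213

√[11·0!4!6!/11! · 1!3!3!3!4!6!] = √(124416/7)
  +(−1)^0/∏(0,0,3,3,1,3)! = 1/216  (running 1/216)
⟨..|..⟩ = √(124416/7)·(1/216) = +0.617213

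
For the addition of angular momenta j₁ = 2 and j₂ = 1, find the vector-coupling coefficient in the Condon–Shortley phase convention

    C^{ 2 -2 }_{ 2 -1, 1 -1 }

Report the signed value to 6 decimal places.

+0.577350

triangle: 1!·3!·1!/6! = 6/720
(j±m)!: 1!·3!·0!·2!·0!·4! = 288
prefactor² = (2J+1)·Δ·N² = 12
  k=0: +1/(0!·1!·3!·0!·0!·1!) = 1/6
Σ = 1/6  ⇒  CG² = 12·1/6² = 1/3
CG = +√(1/3) = +0.577350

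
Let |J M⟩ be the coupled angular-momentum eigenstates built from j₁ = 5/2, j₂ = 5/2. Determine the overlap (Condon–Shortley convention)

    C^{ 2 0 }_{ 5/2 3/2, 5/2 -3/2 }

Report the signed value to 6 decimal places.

+0.109109

√[5·3!2!2!/8! · 4!1!1!4!2!2!] = √(48/7)
  +(−1)^0/∏(0,3,1,1,1,1)! = 1/6  (running 1/6)
  +(−1)^1/∏(1,2,0,0,2,2)! = -1/8  (running 1/24)
⟨..|..⟩ = √(48/7)·(1/24) = +0.109109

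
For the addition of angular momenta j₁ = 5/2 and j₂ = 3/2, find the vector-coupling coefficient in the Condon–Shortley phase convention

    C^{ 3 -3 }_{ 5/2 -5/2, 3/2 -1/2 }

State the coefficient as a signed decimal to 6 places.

-0.790569

j₁+j₂−J=1  J+j₁−j₂=4  J−j₁+j₂=2  j₁+j₂+J+1=8
(j₁±m₁, j₂±m₂, J±M) = (0,5,1,2,0,6)
P² = 1440
sum k=1..1:
  [1] −1/48 = -1/48
S = -1/48
C² = P²·S² = 5/8 ; C = -0.790569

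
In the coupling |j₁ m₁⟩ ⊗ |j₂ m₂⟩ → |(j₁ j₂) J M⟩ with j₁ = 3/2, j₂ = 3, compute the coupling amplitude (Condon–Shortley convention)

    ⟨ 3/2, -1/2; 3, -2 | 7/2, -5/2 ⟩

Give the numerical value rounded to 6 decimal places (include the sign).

j₁+j₂−J=1  J+j₁−j₂=2  J−j₁+j₂=5  j₁+j₂+J+1=9
(j₁±m₁, j₂±m₂, J±M) = (1,2,1,5,1,6)
P² = 6400/7
sum k=0..1:
  [0] +1/48 = 1/48
  [1] −1/120 = -1/120
S = 1/80
C² = P²·S² = 1/7 ; C = +0.377964

+√(1/7) ≈ +0.377964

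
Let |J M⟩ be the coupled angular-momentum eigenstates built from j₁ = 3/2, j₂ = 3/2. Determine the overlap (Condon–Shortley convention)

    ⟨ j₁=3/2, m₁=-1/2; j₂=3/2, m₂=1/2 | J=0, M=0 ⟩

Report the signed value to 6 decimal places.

triangle: 3!·0!·0!/4! = 6/24
(j±m)!: 1!·2!·2!·1!·0!·0! = 4
prefactor² = (2J+1)·Δ·N² = 1
  k=2: +1/(2!·1!·0!·0!·0!·0!) = 1/2
Σ = 1/2  ⇒  CG² = 1·1/2² = 1/4
CG = +√(1/4) = +0.500000

+0.500000  (= +√(1/4))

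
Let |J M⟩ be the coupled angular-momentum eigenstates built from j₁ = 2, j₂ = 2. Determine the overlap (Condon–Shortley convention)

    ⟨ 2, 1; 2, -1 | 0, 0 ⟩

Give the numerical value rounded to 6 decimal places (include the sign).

-0.447214

√[1·4!0!0!/5! · 3!1!1!3!0!0!] = √(36/5)
  +(−1)^1/∏(1,3,0,0,0,0)! = -1/6  (running -1/6)
⟨..|..⟩ = √(36/5)·(-1/6) = -0.447214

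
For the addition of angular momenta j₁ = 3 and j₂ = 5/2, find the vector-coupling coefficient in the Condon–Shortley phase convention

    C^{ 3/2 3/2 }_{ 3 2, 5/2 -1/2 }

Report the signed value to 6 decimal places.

j₁+j₂−J=4  J+j₁−j₂=2  J−j₁+j₂=1  j₁+j₂+J+1=8
(j₁±m₁, j₂±m₂, J±M) = (5,1,2,3,3,0)
P² = 288/7
sum k=1..1:
  [1] −1/12 = -1/12
S = -1/12
C² = P²·S² = 2/7 ; C = -0.534522

-0.534522  (= −√(2/7))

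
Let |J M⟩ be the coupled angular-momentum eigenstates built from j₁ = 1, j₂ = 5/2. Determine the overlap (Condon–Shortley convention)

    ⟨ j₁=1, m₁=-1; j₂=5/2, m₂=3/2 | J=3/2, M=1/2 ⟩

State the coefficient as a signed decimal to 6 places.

+0.632456

√[4·2!0!3!/6! · 0!2!4!1!2!1!] = √(32/5)
  +(−1)^2/∏(2,0,0,2,0,1)! = 1/4  (running 1/4)
⟨..|..⟩ = √(32/5)·(1/4) = +0.632456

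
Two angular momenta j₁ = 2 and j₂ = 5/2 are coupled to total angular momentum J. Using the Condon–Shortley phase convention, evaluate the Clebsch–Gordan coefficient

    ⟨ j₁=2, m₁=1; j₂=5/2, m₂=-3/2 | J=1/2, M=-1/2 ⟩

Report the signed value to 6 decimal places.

-0.516398  (= −√(4/15))

triangle: 4!×0!×1!/6! = 24/720
(j±m)!: 3!×1!×1!×4!×0!×1! = 144
prefactor² = (2J+1)×Δ×N² = 48/5
  k=1: −1/(1!×3!×0!×0!×0!×1!) = -1/6
Σ = -1/6  ⇒  CG² = 48/5×(-1/6)² = 4/15
CG = −√(4/15) = -0.516398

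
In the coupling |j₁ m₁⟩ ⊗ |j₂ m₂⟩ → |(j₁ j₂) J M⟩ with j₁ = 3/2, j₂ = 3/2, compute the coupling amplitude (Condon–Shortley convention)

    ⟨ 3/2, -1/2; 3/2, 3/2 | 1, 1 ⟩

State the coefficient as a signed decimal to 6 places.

+0.547723

j₁+j₂−J=2  J+j₁−j₂=1  J−j₁+j₂=1  j₁+j₂+J+1=5
(j₁±m₁, j₂±m₂, J±M) = (1,2,3,0,2,0)
P² = 6/5
sum k=2..2:
  [2] +1/2 = 1/2
S = 1/2
C² = P²·S² = 3/10 ; C = +0.547723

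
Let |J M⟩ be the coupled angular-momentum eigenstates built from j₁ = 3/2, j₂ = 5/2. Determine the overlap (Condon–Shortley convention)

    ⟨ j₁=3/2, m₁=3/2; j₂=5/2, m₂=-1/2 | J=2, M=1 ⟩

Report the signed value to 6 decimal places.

+0.566947  (= +√(9/28))

triangle: 2!·1!·3!/7! = 12/5040
(j±m)!: 3!·0!·2!·3!·3!·1! = 432
prefactor² = (2J+1)·Δ·N² = 36/7
  k=0: +1/(0!·2!·0!·2!·1!·1!) = 1/4
Σ = 1/4  ⇒  CG² = 36/7·1/4² = 9/28
CG = +√(9/28) = +0.566947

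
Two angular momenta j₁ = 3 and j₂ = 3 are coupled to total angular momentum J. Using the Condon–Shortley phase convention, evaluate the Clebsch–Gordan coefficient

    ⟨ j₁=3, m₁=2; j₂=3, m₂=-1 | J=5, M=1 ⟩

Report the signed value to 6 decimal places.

+√(9/28) ≈ +0.566947

√[11·1!5!5!/12! · 5!1!2!4!6!4!] = √(230400/7)
  +(−1)^0/∏(0,1,1,2,4,3)! = 1/288  (running 1/288)
  +(−1)^1/∏(1,0,0,1,5,4)! = -1/2880  (running 1/320)
⟨..|..⟩ = √(230400/7)·(1/320) = +0.566947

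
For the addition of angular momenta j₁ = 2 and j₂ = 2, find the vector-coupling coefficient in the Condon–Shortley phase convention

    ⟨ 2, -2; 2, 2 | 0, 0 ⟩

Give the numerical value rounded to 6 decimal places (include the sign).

triangle: 4!·0!·0!/5! = 24/120
(j±m)!: 0!·4!·4!·0!·0!·0! = 576
prefactor² = (2J+1)·Δ·N² = 576/5
  k=4: +1/(4!·0!·0!·0!·0!·0!) = 1/24
Σ = 1/24  ⇒  CG² = 576/5·1/24² = 1/5
CG = +√(1/5) = +0.447214

+√(1/5) ≈ +0.447214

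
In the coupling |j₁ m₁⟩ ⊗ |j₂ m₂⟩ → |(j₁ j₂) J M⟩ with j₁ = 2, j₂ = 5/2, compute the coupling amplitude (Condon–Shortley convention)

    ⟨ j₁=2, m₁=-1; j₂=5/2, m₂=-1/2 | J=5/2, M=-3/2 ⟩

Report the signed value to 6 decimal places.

−√(6/35) = -0.414039

√[6·2!2!3!/8! · 1!3!2!3!1!4!] = √(216/35)
  +(−1)^1/∏(1,1,2,1,0,2)! = -1/4  (running -1/4)
  +(−1)^2/∏(2,0,1,0,1,3)! = 1/12  (running -1/6)
⟨..|..⟩ = √(216/35)·(-1/6) = -0.414039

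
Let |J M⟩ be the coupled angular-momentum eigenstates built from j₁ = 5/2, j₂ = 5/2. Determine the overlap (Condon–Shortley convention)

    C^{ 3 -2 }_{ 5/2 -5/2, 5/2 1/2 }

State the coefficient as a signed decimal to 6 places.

j₁+j₂−J=2  J+j₁−j₂=3  J−j₁+j₂=3  j₁+j₂+J+1=9
(j₁±m₁, j₂±m₂, J±M) = (0,5,3,2,1,5)
P² = 240
sum k=2..2:
  [2] +1/24 = 1/24
S = 1/24
C² = P²·S² = 5/12 ; C = +0.645497

+0.645497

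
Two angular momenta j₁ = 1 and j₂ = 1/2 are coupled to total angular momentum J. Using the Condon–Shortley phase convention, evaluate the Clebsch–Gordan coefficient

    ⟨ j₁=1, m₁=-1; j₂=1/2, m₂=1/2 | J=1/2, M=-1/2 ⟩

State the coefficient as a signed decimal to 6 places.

√[2·1!1!0!/3! · 0!2!1!0!0!1!] = √(2/3)
  +(−1)^1/∏(1,0,1,0,0,0)! = -1  (running -1)
⟨..|..⟩ = √(2/3)·(-1) = -0.816497

-0.816497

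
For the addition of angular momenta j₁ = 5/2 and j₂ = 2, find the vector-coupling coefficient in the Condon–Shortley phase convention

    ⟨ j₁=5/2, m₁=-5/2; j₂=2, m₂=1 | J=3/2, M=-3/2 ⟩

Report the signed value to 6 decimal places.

−√(2/7) = -0.534522

triangle: 3!·2!·1!/7! = 12/5040
(j±m)!: 0!·5!·3!·1!·0!·3! = 4320
prefactor² = (2J+1)·Δ·N² = 288/7
  k=3: −1/(3!·0!·2!·0!·0!·1!) = -1/12
Σ = -1/12  ⇒  CG² = 288/7·(-1/12)² = 2/7
CG = −√(2/7) = -0.534522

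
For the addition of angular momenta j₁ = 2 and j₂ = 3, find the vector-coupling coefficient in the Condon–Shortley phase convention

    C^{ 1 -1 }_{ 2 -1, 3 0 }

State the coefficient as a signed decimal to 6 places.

triangle: 4!×0!×2!/7! = 48/5040
(j±m)!: 1!×3!×3!×3!×0!×2! = 432
prefactor² = (2J+1)×Δ×N² = 432/35
  k=3: −1/(3!×1!×0!×0!×0!×2!) = -1/12
Σ = -1/12  ⇒  CG² = 432/35×(-1/12)² = 3/35
CG = −√(3/35) = -0.292770

-0.292770  (= −√(3/35))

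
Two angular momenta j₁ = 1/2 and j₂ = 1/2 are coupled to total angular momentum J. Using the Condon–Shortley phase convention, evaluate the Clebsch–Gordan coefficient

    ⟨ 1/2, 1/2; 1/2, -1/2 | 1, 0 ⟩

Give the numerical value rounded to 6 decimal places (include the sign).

triangle: 0!×1!×1!/3! = 1/6
(j±m)!: 1!×0!×0!×1!×1!×1! = 1
prefactor² = (2J+1)×Δ×N² = 1/2
  k=0: +1/(0!×0!×0!×0!×1!×1!) = 1
Σ = 1  ⇒  CG² = 1/2×1² = 1/2
CG = +√(1/2) = +0.707107

+√(1/2) = +0.707107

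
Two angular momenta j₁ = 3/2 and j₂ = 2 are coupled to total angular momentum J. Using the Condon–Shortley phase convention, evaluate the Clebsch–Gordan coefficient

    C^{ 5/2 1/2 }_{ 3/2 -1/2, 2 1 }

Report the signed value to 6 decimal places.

-0.597614  (= −√(5/14))

j₁+j₂−J=1  J+j₁−j₂=2  J−j₁+j₂=3  j₁+j₂+J+1=7
(j₁±m₁, j₂±m₂, J±M) = (1,2,3,1,3,2)
P² = 72/35
sum k=0..1:
  [0] +1/12 = 1/12
  [1] −1/2 = -1/2
S = -5/12
C² = P²·S² = 5/14 ; C = -0.597614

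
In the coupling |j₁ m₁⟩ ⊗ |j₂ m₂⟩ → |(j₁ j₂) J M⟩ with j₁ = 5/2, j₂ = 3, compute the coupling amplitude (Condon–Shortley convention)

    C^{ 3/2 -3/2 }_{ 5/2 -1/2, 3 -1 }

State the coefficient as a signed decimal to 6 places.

triangle: 4!*1!*2!/8! = 48/40320
(j±m)!: 2!*3!*2!*4!*0!*3! = 3456
prefactor² = (2J+1)*Δ*N² = 576/35
  k=2: +1/(2!*2!*1!*0!*0!*2!) = 1/8
Σ = 1/8  ⇒  CG² = 576/35*1/8² = 9/35
CG = +√(9/35) = +0.507093

+√(9/35) = +0.507093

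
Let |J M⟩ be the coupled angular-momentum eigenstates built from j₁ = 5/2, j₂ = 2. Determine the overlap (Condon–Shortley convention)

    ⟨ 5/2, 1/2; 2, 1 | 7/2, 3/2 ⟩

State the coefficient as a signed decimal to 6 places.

-0.308607

triangle: 1!*4!*3!/9! = 144/362880
(j±m)!: 3!*2!*3!*1!*5!*2! = 17280
prefactor² = (2J+1)*Δ*N² = 384/7
  k=0: +1/(0!*1!*2!*3!*2!*0!) = 1/24
  k=1: −1/(1!*0!*1!*2!*3!*1!) = -1/12
Σ = -1/24  ⇒  CG² = 384/7*(-1/24)² = 2/21
CG = −√(2/21) = -0.308607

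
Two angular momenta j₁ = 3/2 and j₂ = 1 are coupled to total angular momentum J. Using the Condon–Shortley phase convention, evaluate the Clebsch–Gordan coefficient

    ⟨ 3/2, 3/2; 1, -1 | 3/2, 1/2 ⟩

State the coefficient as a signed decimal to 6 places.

+0.632456  (= +√(2/5))

triangle: 1!·2!·1!/5! = 2/120
(j±m)!: 3!·0!·0!·2!·2!·1! = 24
prefactor² = (2J+1)·Δ·N² = 8/5
  k=0: +1/(0!·1!·0!·0!·2!·1!) = 1/2
Σ = 1/2  ⇒  CG² = 8/5·1/2² = 2/5
CG = +√(2/5) = +0.632456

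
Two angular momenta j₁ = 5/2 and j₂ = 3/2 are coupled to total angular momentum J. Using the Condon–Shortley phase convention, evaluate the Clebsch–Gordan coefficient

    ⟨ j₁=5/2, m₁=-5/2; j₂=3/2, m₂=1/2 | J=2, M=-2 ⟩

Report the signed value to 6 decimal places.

+√(10/21) ≈ +0.690066

√[5·2!3!1!/7! · 0!5!2!1!0!4!] = √(480/7)
  +(−1)^2/∏(2,0,3,0,0,1)! = 1/12  (running 1/12)
⟨..|..⟩ = √(480/7)·(1/12) = +0.690066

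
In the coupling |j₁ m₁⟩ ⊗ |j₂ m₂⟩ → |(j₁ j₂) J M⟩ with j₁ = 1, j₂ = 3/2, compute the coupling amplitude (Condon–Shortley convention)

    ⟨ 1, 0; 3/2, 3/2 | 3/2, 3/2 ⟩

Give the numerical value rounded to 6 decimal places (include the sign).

-0.774597  (= −√(3/5))

j₁+j₂−J=1  J+j₁−j₂=1  J−j₁+j₂=2  j₁+j₂+J+1=5
(j₁±m₁, j₂±m₂, J±M) = (1,1,3,0,3,0)
P² = 12/5
sum k=1..1:
  [1] −1/2 = -1/2
S = -1/2
C² = P²·S² = 3/5 ; C = -0.774597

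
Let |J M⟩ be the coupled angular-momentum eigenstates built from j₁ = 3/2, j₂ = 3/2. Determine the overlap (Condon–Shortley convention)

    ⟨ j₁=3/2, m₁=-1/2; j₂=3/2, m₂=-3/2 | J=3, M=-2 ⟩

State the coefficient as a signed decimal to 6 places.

j₁+j₂−J=0  J+j₁−j₂=3  J−j₁+j₂=3  j₁+j₂+J+1=7
(j₁±m₁, j₂±m₂, J±M) = (1,2,0,3,1,5)
P² = 72
sum k=0..0:
  [0] +1/12 = 1/12
S = 1/12
C² = P²·S² = 1/2 ; C = +0.707107

+0.707107  (= +√(1/2))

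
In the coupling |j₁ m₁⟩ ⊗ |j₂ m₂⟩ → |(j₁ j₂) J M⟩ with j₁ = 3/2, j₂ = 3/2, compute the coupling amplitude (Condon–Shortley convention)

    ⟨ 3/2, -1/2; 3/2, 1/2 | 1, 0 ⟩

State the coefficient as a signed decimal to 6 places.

-0.223607

√[3·2!1!1!/5! · 1!2!2!1!1!1!] = √(1/5)
  +(−1)^1/∏(1,1,1,1,0,0)! = -1  (running -1)
  +(−1)^2/∏(2,0,0,0,1,1)! = 1/2  (running -1/2)
⟨..|..⟩ = √(1/5)·(-1/2) = -0.223607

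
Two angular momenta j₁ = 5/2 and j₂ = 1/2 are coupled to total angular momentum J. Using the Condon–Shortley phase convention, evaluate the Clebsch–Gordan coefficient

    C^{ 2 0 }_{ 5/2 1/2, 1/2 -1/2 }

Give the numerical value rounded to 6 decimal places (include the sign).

j₁+j₂−J=1  J+j₁−j₂=4  J−j₁+j₂=0  j₁+j₂+J+1=6
(j₁±m₁, j₂±m₂, J±M) = (3,2,0,1,2,2)
P² = 8
sum k=0..0:
  [0] +1/4 = 1/4
S = 1/4
C² = P²·S² = 1/2 ; C = +0.707107

+√(1/2) ≈ +0.707107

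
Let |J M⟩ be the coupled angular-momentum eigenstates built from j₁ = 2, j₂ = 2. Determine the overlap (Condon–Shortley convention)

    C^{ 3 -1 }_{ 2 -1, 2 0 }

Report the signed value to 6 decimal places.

-0.447214  (= −√(1/5))

triangle: 1!×3!×3!/8! = 36/40320
(j±m)!: 1!×3!×2!×2!×2!×4! = 1152
prefactor² = (2J+1)×Δ×N² = 36/5
  k=0: +1/(0!×1!×3!×2!×0!×1!) = 1/12
  k=1: −1/(1!×0!×2!×1!×1!×2!) = -1/4
Σ = -1/6  ⇒  CG² = 36/5×(-1/6)² = 1/5
CG = −√(1/5) = -0.447214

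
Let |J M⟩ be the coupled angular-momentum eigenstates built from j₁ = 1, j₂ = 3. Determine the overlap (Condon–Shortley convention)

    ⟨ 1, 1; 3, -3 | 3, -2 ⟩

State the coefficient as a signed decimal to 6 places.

j₁+j₂−J=1  J+j₁−j₂=1  J−j₁+j₂=5  j₁+j₂+J+1=8
(j₁±m₁, j₂±m₂, J±M) = (2,0,0,6,1,5)
P² = 3600
sum k=0..0:
  [0] +1/120 = 1/120
S = 1/120
C² = P²·S² = 1/4 ; C = +0.500000

+0.500000  (= +√(1/4))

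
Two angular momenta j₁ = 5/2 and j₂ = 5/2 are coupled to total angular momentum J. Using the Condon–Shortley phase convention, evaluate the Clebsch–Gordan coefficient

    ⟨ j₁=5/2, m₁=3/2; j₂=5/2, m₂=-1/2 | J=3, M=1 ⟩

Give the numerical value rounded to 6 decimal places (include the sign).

triangle: 2!×3!×3!/9! = 72/362880
(j±m)!: 4!×1!×2!×3!×4!×2! = 13824
prefactor² = (2J+1)×Δ×N² = 96/5
  k=0: +1/(0!×2!×1!×2!×2!×1!) = 1/8
  k=1: −1/(1!×1!×0!×1!×3!×2!) = -1/12
Σ = 1/24  ⇒  CG² = 96/5×1/24² = 1/30
CG = +√(1/30) = +0.182574

+√(1/30) ≈ +0.182574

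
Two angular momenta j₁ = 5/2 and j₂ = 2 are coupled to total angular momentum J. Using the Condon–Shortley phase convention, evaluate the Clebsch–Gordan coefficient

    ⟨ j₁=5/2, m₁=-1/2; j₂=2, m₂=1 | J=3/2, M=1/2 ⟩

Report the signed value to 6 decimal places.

j₁+j₂−J=3  J+j₁−j₂=2  J−j₁+j₂=1  j₁+j₂+J+1=7
(j₁±m₁, j₂±m₂, J±M) = (2,3,3,1,2,1)
P² = 48/35
sum k=2..3:
  [2] +1/2 = 1/2
  [3] −1/12 = -1/12
S = 5/12
C² = P²·S² = 5/21 ; C = +0.487950

+0.487950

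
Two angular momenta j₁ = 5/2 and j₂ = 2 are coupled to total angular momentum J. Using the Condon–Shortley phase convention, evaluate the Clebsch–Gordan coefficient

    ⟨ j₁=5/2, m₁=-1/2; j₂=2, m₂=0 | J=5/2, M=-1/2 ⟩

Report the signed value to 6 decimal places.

triangle: 2!×3!×2!/8! = 24/40320
(j±m)!: 2!×3!×2!×2!×2!×3! = 576
prefactor² = (2J+1)×Δ×N² = 72/35
  k=0: +1/(0!×2!×3!×2!×0!×0!) = 1/24
  k=1: −1/(1!×1!×2!×1!×1!×1!) = -1/2
  k=2: +1/(2!×0!×1!×0!×2!×2!) = 1/8
Σ = -1/3  ⇒  CG² = 72/35×(-1/3)² = 8/35
CG = −√(8/35) = -0.478091

-0.478091  (= −√(8/35))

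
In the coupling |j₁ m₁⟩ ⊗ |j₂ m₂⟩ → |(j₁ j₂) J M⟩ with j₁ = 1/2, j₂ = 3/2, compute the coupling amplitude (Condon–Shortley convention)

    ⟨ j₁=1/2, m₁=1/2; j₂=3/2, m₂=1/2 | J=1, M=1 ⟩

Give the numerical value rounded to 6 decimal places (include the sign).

+√(1/4) ≈ +0.500000

√[3·1!0!2!/4! · 1!0!2!1!2!0!] = √(1)
  +(−1)^0/∏(0,1,0,2,0,0)! = 1/2  (running 1/2)
⟨..|..⟩ = √(1)·(1/2) = +0.500000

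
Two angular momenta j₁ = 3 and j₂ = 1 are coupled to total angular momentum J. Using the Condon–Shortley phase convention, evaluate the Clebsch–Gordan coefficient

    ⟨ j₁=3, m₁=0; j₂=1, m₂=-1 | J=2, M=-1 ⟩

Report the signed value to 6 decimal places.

+√(1/7) ≈ +0.377964

√[5·2!4!0!/7! · 3!3!0!2!1!3!] = √(144/7)
  +(−1)^0/∏(0,2,3,0,1,0)! = 1/12  (running 1/12)
⟨..|..⟩ = √(144/7)·(1/12) = +0.377964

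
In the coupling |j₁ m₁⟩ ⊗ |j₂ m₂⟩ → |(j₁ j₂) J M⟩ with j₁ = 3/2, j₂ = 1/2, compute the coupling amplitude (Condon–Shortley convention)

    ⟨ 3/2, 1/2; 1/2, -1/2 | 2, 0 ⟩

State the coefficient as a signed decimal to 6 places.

+0.707107

j₁+j₂−J=0  J+j₁−j₂=3  J−j₁+j₂=1  j₁+j₂+J+1=5
(j₁±m₁, j₂±m₂, J±M) = (2,1,0,1,2,2)
P² = 2
sum k=0..0:
  [0] +1/2 = 1/2
S = 1/2
C² = P²·S² = 1/2 ; C = +0.707107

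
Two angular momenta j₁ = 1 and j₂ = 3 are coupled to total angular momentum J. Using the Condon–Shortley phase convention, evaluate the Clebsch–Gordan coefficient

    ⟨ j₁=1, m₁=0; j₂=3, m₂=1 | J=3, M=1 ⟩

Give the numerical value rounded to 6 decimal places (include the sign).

√[7·1!1!5!/8! · 1!1!4!2!4!2!] = √(48)
  +(−1)^0/∏(0,1,1,4,0,1)! = 1/24  (running 1/24)
  +(−1)^1/∏(1,0,0,3,1,2)! = -1/12  (running -1/24)
⟨..|..⟩ = √(48)·(-1/24) = -0.288675

−√(1/12) ≈ -0.288675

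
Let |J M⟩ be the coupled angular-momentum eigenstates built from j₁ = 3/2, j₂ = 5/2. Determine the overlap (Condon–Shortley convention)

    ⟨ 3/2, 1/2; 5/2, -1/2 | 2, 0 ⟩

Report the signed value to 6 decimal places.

-0.267261

triangle: 2!*1!*3!/7! = 12/5040
(j±m)!: 2!*1!*2!*3!*2!*2! = 96
prefactor² = (2J+1)*Δ*N² = 8/7
  k=0: +1/(0!*2!*1!*2!*0!*1!) = 1/4
  k=1: −1/(1!*1!*0!*1!*1!*2!) = -1/2
Σ = -1/4  ⇒  CG² = 8/7*(-1/4)² = 1/14
CG = −√(1/14) = -0.267261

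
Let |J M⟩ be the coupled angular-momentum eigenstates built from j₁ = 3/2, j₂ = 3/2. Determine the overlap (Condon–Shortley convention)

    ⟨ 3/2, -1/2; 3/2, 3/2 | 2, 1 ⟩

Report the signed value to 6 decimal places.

−√(1/2) = -0.707107

√[5·1!2!2!/6! · 1!2!3!0!3!1!] = √(2)
  +(−1)^1/∏(1,0,1,2,1,0)! = -1/2  (running -1/2)
⟨..|..⟩ = √(2)·(-1/2) = -0.707107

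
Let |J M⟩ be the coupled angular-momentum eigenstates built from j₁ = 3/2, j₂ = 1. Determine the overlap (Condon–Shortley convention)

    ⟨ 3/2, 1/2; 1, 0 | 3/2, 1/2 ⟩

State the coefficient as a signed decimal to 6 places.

+0.258199

√[4·1!2!1!/5! · 2!1!1!1!2!1!] = √(4/15)
  +(−1)^0/∏(0,1,1,1,1,0)! = 1  (running 1)
  +(−1)^1/∏(1,0,0,0,2,1)! = -1/2  (running 1/2)
⟨..|..⟩ = √(4/15)·(1/2) = +0.258199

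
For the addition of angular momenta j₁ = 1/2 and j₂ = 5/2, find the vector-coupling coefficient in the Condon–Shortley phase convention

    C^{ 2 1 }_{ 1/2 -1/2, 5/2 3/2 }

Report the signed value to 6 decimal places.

triangle: 1!×0!×4!/6! = 24/720
(j±m)!: 0!×1!×4!×1!×3!×1! = 144
prefactor² = (2J+1)×Δ×N² = 24
  k=1: −1/(1!×0!×0!×3!×0!×1!) = -1/6
Σ = -1/6  ⇒  CG² = 24×(-1/6)² = 2/3
CG = −√(2/3) = -0.816497

−√(2/3) ≈ -0.816497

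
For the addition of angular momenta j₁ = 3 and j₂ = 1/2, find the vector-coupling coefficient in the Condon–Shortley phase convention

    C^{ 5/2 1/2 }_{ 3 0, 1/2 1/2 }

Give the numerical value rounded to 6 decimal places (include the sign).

−√(3/7) ≈ -0.654654

triangle: 1!×5!×0!/7! = 120/5040
(j±m)!: 3!×3!×1!×0!×3!×2! = 432
prefactor² = (2J+1)×Δ×N² = 432/7
  k=1: −1/(1!×0!×2!×0!×3!×0!) = -1/12
Σ = -1/12  ⇒  CG² = 432/7×(-1/12)² = 3/7
CG = −√(3/7) = -0.654654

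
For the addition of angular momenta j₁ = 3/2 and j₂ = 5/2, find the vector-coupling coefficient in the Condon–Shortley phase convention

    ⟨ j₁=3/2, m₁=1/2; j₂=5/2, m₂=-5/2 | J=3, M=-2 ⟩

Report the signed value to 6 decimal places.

√[7·1!2!4!/8! · 2!1!0!5!1!5!] = √(240)
  +(−1)^0/∏(0,1,1,0,1,4)! = 1/24  (running 1/24)
⟨..|..⟩ = √(240)·(1/24) = +0.645497

+0.645497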